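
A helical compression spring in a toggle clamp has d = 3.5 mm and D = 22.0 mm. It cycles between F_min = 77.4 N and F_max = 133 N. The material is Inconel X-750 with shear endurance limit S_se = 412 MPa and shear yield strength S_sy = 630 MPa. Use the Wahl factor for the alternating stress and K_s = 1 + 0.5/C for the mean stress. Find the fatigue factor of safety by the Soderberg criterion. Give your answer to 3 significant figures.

C = D/d = 22.0/3.5 = 6.2857; K_W = (4C−1)/(4C−4)+0.615/C = 1.2397; K_s = 1+0.5/C = 1.0795
F_a = (F_max−F_min)/2 = 27.8 N; F_m = (F_max+F_min)/2 = 105.2 N
τ_a = K_W·8F_aD/(πd³) = 1.2397 × 36.325 = 45.033 MPa
τ_m = K_s·8F_mD/(πd³) = 1.0795 × 137.46 = 148.39 MPa
Soderberg: 1/n_f = τ_a/S_se + τ_m/S_sy = 45.033/412 + 148.39/630 = 0.10930 + 0.23555 = 0.34485
n_f = 1/0.34485 = 2.9

2.90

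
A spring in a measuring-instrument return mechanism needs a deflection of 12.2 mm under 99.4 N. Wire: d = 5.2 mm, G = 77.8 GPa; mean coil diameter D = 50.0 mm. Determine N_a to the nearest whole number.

Required rate k = F/δ = 99.4/12.2 = 8.1475 N/mm
N_a = Gd⁴/(8D³k) = (77.8×10³ × 5.2⁴)/(8 × 50.0³ × 8.1475)
    = 5.68844e+07 / 8.14754e+06 = 6.982 → 7 coils

7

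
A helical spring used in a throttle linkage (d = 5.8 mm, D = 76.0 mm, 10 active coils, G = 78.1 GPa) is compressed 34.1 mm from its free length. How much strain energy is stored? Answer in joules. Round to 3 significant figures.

1.46 J

k = Gd⁴/(8D³N_a) = (78.1×10³)(5.8⁴)/(8·76.0³·10) = 2.5167 N/mm
U = ½kδ² = 0.5 × 2.5167 × 34.1² = 1463.2 N·mm = 1.4632 J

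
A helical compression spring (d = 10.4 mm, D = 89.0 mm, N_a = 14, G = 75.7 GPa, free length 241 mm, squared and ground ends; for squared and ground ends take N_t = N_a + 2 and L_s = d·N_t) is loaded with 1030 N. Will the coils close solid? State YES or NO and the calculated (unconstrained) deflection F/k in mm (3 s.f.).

k = Gd⁴/(8D³N_a) = (75.7×10³)(10.4⁴)/(8·89.0³·14) = 11.216 N/mm
N_t = 16; L_s = 10.4·16 = 166.4 mm; δ_solid = L₀ − L_s = 241 − 166.4 = 74.6 mm
δ = F/k = 1030/11.216 = 91.832 mm
δ ≥ δ_solid → spring goes solid

YES, δ = 91.8 mm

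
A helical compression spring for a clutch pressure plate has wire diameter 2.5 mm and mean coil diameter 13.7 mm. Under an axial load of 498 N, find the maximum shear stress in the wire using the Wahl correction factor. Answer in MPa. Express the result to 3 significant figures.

Spring index C = D/d = 13.7/2.5 = 5.4800
K_W = (4C−1)/(4C−4) + 0.615/C = 20.920/17.920 + 0.1122 = 1.2796
τ₀ = 8FD/(πd³) = 8·498·13.7/(π·2.5³) = 54580.8/49.087 = 1111.9 MPa
τ_max = K·τ₀ = 1.2796 × 1111.9 = 1422.8 MPa

1420 MPa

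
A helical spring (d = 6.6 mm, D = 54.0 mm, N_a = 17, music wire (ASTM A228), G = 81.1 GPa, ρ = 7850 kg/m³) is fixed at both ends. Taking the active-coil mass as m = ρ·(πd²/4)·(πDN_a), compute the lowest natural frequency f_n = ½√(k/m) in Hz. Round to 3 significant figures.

k = Gd⁴/(8D³N_a) = (81.1×10³)(6.6⁴)/(8·54.0³·17) = 7.1858 N/mm = 7185.8 N/m
Wire length L = πDN_a = π·54.0·17 = 2884 mm
m = ρ·(πd²/4)·L = 7850 × 34.212×10⁻⁶ m² × 2.884 m = 0.77453 kg
f_n = ½√(k/m) = 0.5·√(7185.8/0.77453) = 0.5·√(9277.6) = 48.16 Hz

48.2 Hz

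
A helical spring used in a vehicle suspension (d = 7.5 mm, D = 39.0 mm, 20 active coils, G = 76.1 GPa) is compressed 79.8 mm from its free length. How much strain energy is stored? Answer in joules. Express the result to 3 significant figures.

80.8 J

k = Gd⁴/(8D³N_a) = (76.1×10³)(7.5⁴)/(8·39.0³·20) = 25.37 N/mm
U = ½kδ² = 0.5 × 25.37 × 79.8² = 80778 N·mm = 80.778 J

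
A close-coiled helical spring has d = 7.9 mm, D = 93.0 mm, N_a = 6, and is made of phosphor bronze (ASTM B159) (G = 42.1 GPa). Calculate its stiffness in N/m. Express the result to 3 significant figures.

4250 N/m

k = Gd⁴/(8D³N_a) = (42.1×10³ × 7.9⁴) / (8 × 93.0³ × 6)
  = 1.6398e+08 / 3.86091e+07 = 4.2472 N/mm = 4247.2 N/m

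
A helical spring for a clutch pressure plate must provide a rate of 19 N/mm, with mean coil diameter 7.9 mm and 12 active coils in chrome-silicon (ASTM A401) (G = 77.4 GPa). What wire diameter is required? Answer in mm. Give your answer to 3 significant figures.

1.85 mm

d = (8D³N_a·k / G)^(1/4) = (8·7.9³·12·19 / (77.4×10³))^0.25
  = (11.619)^0.25 = 1.8463 mm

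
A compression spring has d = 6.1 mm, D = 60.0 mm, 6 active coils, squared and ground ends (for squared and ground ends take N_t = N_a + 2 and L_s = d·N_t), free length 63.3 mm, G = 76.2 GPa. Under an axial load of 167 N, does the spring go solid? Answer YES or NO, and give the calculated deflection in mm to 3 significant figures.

k = Gd⁴/(8D³N_a) = (76.2×10³)(6.1⁴)/(8·60.0³·6) = 10.176 N/mm
N_t = 8; L_s = 6.1·8 = 48.8 mm; δ_solid = L₀ − L_s = 63.3 − 48.8 = 14.5 mm
δ = F/k = 167/10.176 = 16.411 mm
δ ≥ δ_solid → spring goes solid

YES, δ = 16.4 mm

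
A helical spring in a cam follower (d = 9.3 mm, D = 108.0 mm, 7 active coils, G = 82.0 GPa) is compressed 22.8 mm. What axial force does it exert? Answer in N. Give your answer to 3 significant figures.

198 N

k = Gd⁴/(8D³N_a) = (82.0×10³)(9.3⁴)/(8·108.0³·7) = 8.6953 N/mm
F = k·δ = 8.6953 × 22.8 = 198.25 N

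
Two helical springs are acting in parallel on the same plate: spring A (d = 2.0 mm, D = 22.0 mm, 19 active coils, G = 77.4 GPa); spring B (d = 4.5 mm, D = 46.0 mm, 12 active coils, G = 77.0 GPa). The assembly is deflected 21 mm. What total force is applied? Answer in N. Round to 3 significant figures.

87.0 N

k_A = Gd⁴/(8D³N_a) = (77.4×10³)(2.0⁴)/(8·22.0³·19) = 0.76515 N/mm
k_B = Gd⁴/(8D³N_a) = (77.0×10³)(4.5⁴)/(8·46.0³·12) = 3.3791 N/mm
Parallel: k_eq = 0.76515 + 3.3791 = 4.1442 N/mm
F = k_eq·δ = 4.1442·21 = 87.029 N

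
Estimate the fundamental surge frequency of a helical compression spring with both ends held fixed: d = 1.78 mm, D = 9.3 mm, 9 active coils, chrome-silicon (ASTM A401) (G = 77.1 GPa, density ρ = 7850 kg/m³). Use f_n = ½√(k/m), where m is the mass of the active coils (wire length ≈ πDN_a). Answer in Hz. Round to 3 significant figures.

807 Hz

k = Gd⁴/(8D³N_a) = (77.1×10³)(1.78⁴)/(8·9.3³·9) = 13.365 N/mm = 13365 N/m
Wire length L = πDN_a = π·9.3·9 = 262.95 mm
m = ρ·(πd²/4)·L = 7850 × 2.4885×10⁻⁶ m² × 0.26295 m = 0.0051366 kg
f_n = ½√(k/m) = 0.5·√(13365/0.0051366) = 0.5·√(2.6018e+06) = 806.51 Hz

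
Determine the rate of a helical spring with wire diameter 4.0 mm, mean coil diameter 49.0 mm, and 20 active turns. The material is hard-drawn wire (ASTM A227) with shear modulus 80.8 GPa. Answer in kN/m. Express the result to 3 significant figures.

k = Gd⁴/(8D³N_a) = (80.8×10³ × 4.0⁴) / (8 × 49.0³ × 20)
  = 2.06848e+07 / 1.88238e+07 = 1.0989 N/mm

1.10 kN/m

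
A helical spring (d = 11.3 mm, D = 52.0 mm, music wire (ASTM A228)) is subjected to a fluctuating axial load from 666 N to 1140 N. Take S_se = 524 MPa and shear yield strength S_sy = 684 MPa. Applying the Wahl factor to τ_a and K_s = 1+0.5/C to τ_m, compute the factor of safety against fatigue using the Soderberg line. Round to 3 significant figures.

5.26

C = D/d = 52.0/11.3 = 4.6018; K_W = (4C−1)/(4C−4)+0.615/C = 1.3419; K_s = 1+0.5/C = 1.1087
F_a = (F_max−F_min)/2 = 237 N; F_m = (F_max+F_min)/2 = 903 N
τ_a = K_W·8F_aD/(πd³) = 1.3419 × 21.75 = 29.186 MPa
τ_m = K_s·8F_mD/(πd³) = 1.1087 × 82.87 = 91.874 MPa
Soderberg: 1/n_f = τ_a/S_se + τ_m/S_sy = 29.186/524 + 91.874/684 = 0.05570 + 0.13432 = 0.19002
n_f = 1/0.19002 = 5.263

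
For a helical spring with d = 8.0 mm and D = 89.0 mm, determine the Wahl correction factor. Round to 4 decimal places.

1.1294

C = D/d = 89.0/8.0 = 11.1250
K_W = (4C−1)/(4C−4) + 0.615/C = 43.500/40.500 + 0.0553 = 1.1294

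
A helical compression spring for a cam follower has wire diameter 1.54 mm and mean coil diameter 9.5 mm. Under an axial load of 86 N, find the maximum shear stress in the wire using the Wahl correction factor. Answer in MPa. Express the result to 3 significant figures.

709 MPa

Spring index C = D/d = 9.5/1.54 = 6.1688
K_W = (4C−1)/(4C−4) + 0.615/C = 23.675/20.675 + 0.0997 = 1.2448
τ₀ = 8FD/(πd³) = 8·86·9.5/(π·1.54³) = 6536/11.474 = 569.64 MPa
τ_max = K·τ₀ = 1.2448 × 569.64 = 709.08 MPa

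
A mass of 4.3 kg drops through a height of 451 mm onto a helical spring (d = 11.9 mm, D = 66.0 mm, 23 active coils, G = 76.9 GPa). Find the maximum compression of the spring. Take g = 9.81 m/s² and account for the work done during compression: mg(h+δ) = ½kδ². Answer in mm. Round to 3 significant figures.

37.6 mm

k = Gd⁴/(8D³N_a) = (76.9×10³)(11.9⁴)/(8·66.0³·23) = 29.152 N/mm
W = mg = 4.3 × 9.81 = 42.183 N
½kδ² − Wδ − Wh = 0 → δ = (W + √(W² + 2kWh))/k
δ = (42.183 + √(1779.4 + 1.1092e+06))/29.152 = (42.183 + 1054)/29.152 = 37.604 mm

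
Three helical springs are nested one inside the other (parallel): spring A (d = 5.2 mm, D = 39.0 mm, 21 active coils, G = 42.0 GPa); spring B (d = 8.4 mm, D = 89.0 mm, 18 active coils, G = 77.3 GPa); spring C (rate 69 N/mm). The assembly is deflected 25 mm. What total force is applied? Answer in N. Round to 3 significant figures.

k_A = Gd⁴/(8D³N_a) = (42.0×10³)(5.2⁴)/(8·39.0³·21) = 3.0815 N/mm
k_B = Gd⁴/(8D³N_a) = (77.3×10³)(8.4⁴)/(8·89.0³·18) = 3.7911 N/mm
Parallel: k_eq = 3.0815 + 3.7911 + 69 = 75.873 N/mm
F = k_eq·δ = 75.873·25 = 1896.8 N

1900 N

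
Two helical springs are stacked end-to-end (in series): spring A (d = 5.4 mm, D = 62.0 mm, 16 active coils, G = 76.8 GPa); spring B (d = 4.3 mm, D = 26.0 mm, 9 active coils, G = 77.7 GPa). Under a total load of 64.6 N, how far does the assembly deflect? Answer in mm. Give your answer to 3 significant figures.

k_A = Gd⁴/(8D³N_a) = (76.8×10³)(5.4⁴)/(8·62.0³·16) = 2.1407 N/mm
k_B = Gd⁴/(8D³N_a) = (77.7×10³)(4.3⁴)/(8·26.0³·9) = 20.991 N/mm
Series: 1/k_eq = 1/2.1407 + 1/20.991 = 0.51478; k_eq = 1.9426 N/mm
δ = F/k_eq = 64.6/1.9426 = 33.255 mm

33.3 mm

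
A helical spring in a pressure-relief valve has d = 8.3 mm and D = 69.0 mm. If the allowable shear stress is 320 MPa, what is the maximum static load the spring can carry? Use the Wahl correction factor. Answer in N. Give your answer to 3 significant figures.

885 N

C = D/d = 69.0/8.3 = 8.3133
K_W = (4C−1)/(4C−4) + 0.615/C = 32.253/29.253 + 0.0740 = 1.1765
τ_max = K·8FD/(πd³) → F_max = τ_allow·πd³/(8DK)
F_max = 320·π·8.3³/(8·69.0·1.1765) = 5.7482e+05/649.45 = 885.1 N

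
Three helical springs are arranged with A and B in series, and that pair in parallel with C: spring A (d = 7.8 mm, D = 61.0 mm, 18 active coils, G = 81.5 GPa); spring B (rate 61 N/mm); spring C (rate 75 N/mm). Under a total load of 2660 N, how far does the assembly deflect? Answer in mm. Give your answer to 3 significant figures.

32.0 mm

k_A = Gd⁴/(8D³N_a) = (81.5×10³)(7.8⁴)/(8·61.0³·18) = 9.2296 N/mm
Springs A,B series: k_AB = 1/(1/9.2296+1/61) = 8.0167 N/mm; parallel with C: k_eq = 8.0167+75 = 83.017 N/mm
δ = F/k_eq = 2660/83.017 = 32.042 mm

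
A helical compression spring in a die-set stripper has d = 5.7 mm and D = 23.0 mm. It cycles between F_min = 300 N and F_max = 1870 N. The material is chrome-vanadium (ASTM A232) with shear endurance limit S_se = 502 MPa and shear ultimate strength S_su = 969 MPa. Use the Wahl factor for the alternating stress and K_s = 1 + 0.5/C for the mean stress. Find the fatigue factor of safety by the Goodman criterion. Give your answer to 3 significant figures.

C = D/d = 23.0/5.7 = 4.0351; K_W = (4C−1)/(4C−4)+0.615/C = 1.3995; K_s = 1+0.5/C = 1.1239
F_a = (F_max−F_min)/2 = 785 N; F_m = (F_max+F_min)/2 = 1085 N
τ_a = K_W·8F_aD/(πd³) = 1.3995 × 248.26 = 347.45 MPa
τ_m = K_s·8F_mD/(πd³) = 1.1239 × 343.14 = 385.66 MPa
Goodman: 1/n_f = τ_a/S_se + τ_m/S_su = 347.45/502 + 385.66/969 = 0.69213 + 0.39800 = 1.0901
n_f = 1/1.0901 = 0.9173

0.917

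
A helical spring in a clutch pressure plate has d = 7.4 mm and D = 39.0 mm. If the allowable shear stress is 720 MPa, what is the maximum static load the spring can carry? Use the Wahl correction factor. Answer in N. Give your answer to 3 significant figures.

C = D/d = 39.0/7.4 = 5.2703
K_W = (4C−1)/(4C−4) + 0.615/C = 20.081/17.081 + 0.1167 = 1.2923
τ_max = K·8FD/(πd³) → F_max = τ_allow·πd³/(8DK)
F_max = 720·π·7.4³/(8·39.0·1.2923) = 9.166e+05/403.21 = 2273.3 N

2270 N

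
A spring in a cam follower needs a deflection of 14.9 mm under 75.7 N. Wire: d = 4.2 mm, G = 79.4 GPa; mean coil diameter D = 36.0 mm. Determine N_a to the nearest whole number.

Required rate k = F/δ = 75.7/14.9 = 5.0805 N/mm
N_a = Gd⁴/(8D³k) = (79.4×10³ × 4.2⁴)/(8 × 36.0³ × 5.0805)
    = 2.47069e+07 / 1.8963e+06 = 13.03 → 13 coils

13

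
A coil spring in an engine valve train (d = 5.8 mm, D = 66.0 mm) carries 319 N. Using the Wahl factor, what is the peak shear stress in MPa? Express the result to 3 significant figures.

Spring index C = D/d = 66.0/5.8 = 11.3793
K_W = (4C−1)/(4C−4) + 0.615/C = 44.517/41.517 + 0.0540 = 1.1263
τ₀ = 8FD/(πd³) = 8·319·66.0/(π·5.8³) = 168432/612.96 = 274.78 MPa
τ_max = K·τ₀ = 1.1263 × 274.78 = 309.49 MPa

309 MPa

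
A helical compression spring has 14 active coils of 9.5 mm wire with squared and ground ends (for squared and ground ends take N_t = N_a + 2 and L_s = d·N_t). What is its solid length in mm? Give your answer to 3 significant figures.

152 mm

squared and ground ends: N_t = N_a + 2 = 14 + 2 = 16
L_s = d·N_t = 9.5 × 16 = 152 mm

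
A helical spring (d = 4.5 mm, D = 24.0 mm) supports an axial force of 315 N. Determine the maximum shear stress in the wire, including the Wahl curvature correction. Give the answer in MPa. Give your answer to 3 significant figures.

272 MPa

Spring index C = D/d = 24.0/4.5 = 5.3333
K_W = (4C−1)/(4C−4) + 0.615/C = 20.333/17.333 + 0.1153 = 1.2884
τ₀ = 8FD/(πd³) = 8·315·24.0/(π·4.5³) = 60480/286.28 = 211.26 MPa
τ_max = K·τ₀ = 1.2884 × 211.26 = 272.19 MPa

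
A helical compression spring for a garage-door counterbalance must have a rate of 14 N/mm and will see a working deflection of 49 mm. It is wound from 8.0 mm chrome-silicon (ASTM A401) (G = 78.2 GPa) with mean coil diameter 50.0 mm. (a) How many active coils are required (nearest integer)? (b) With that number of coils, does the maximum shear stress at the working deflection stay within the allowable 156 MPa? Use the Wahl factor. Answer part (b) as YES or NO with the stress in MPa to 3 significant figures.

(a) 23 coils; (b) NO, τ_max = 211 MPa

N_a = Gd⁴/(8D³k) = (78.2×10³)(8.0⁴)/(8·50.0³·14) = 22.88 → N_a = 23
Actual rate k = Gd⁴/(8D³·23) = 13.926 N/mm
Working load F = kδ = 13.926·49 = 682.39 N
C = 50.0/8.0 = 6.2500; K_W = (4C−1)/(4C−4)+0.615/C = 1.2413
τ_max = K_W·8FD/(πd³) = 1.2413·169.7 = 210.64 MPa
τ_max > 156 MPa → exceeds allowable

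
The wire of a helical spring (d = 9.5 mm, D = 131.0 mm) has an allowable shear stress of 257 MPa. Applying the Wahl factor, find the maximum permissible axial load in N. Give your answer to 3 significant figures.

C = D/d = 131.0/9.5 = 13.7895
K_W = (4C−1)/(4C−4) + 0.615/C = 54.158/51.158 + 0.0446 = 1.1032
τ_max = K·8FD/(πd³) → F_max = τ_allow·πd³/(8DK)
F_max = 257·π·9.5³/(8·131.0·1.1032) = 6.9224e+05/1156.2 = 598.72 N

599 N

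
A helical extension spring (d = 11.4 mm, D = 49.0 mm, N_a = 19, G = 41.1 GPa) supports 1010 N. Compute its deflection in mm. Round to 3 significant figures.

k = Gd⁴/(8D³N_a) = (41.1×10³)(11.4⁴)/(8·49.0³·19) = 38.818 N/mm
δ = F/k = 1010 / 38.818 = 26.019 mm

26.0 mm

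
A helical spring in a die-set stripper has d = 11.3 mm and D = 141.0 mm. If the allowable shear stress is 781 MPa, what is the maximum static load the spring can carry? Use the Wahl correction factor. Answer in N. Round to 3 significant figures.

C = D/d = 141.0/11.3 = 12.4779
K_W = (4C−1)/(4C−4) + 0.615/C = 48.912/45.912 + 0.0493 = 1.1146
τ_max = K·8FD/(πd³) → F_max = τ_allow·πd³/(8DK)
F_max = 781·π·11.3³/(8·141.0·1.1146) = 3.5403e+06/1257.3 = 2815.8 N

2820 N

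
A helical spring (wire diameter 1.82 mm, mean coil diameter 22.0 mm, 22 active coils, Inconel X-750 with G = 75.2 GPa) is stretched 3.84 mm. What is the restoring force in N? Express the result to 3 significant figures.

1.69 N

k = Gd⁴/(8D³N_a) = (75.2×10³)(1.82⁴)/(8·22.0³·22) = 0.44027 N/mm
F = k·δ = 0.44027 × 3.84 = 1.6907 N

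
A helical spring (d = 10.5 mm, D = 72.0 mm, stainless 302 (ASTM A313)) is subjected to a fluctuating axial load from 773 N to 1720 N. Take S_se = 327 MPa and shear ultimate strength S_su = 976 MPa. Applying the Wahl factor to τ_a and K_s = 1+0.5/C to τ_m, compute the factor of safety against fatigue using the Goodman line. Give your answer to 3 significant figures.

C = D/d = 72.0/10.5 = 6.8571; K_W = (4C−1)/(4C−4)+0.615/C = 1.2177; K_s = 1+0.5/C = 1.0729
F_a = (F_max−F_min)/2 = 473.5 N; F_m = (F_max+F_min)/2 = 1246.5 N
τ_a = K_W·8F_aD/(πd³) = 1.2177 × 74.994 = 91.323 MPa
τ_m = K_s·8F_mD/(πd³) = 1.0729 × 197.42 = 211.82 MPa
Goodman: 1/n_f = τ_a/S_se + τ_m/S_su = 91.323/327 + 211.82/976 = 0.27927 + 0.21703 = 0.4963
n_f = 1/0.4963 = 2.015

2.01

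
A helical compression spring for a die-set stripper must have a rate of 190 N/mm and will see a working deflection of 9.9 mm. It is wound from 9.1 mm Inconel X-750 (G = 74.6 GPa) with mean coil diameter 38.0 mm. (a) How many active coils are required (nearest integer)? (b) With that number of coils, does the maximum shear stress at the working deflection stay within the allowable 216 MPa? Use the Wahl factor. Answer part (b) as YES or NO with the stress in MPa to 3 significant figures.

N_a = Gd⁴/(8D³k) = (74.6×10³)(9.1⁴)/(8·38.0³·190) = 6.134 → N_a = 6
Actual rate k = Gd⁴/(8D³·6) = 194.23 N/mm
Working load F = kδ = 194.23·9.9 = 1922.9 N
C = 38.0/9.1 = 4.1758; K_W = (4C−1)/(4C−4)+0.615/C = 1.3834
τ_max = K_W·8FD/(πd³) = 1.3834·246.91 = 341.59 MPa
τ_max > 216 MPa → exceeds allowable

(a) 6 coils; (b) NO, τ_max = 342 MPa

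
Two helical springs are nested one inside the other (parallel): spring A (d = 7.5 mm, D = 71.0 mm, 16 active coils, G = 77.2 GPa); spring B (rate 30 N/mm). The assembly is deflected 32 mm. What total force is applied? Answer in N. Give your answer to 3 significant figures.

k_A = Gd⁴/(8D³N_a) = (77.2×10³)(7.5⁴)/(8·71.0³·16) = 5.3318 N/mm
Parallel: k_eq = 5.3318 + 30 = 35.332 N/mm
F = k_eq·δ = 35.332·32 = 1130.6 N

1130 N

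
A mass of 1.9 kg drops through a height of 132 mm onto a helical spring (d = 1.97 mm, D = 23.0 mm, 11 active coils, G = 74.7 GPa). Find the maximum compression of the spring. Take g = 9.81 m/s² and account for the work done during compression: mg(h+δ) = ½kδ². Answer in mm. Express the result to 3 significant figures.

k = Gd⁴/(8D³N_a) = (74.7×10³)(1.97⁴)/(8·23.0³·11) = 1.0508 N/mm
W = mg = 1.9 × 9.81 = 18.639 N
½kδ² − Wδ − Wh = 0 → δ = (W + √(W² + 2kWh))/k
δ = (18.639 + √(347.41 + 5170.66))/1.0508 = (18.639 + 74.284)/1.0508 = 88.431 mm

88.4 mm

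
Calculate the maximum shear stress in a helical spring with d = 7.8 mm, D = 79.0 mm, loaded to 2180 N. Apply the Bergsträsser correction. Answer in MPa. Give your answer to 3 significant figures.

1050 MPa

Spring index C = D/d = 79.0/7.8 = 10.1282
K_B = (4C+2)/(4C−3) = 42.513/37.513 = 1.1333
τ₀ = 8FD/(πd³) = 8·2180·79.0/(π·7.8³) = 1.37776e+06/1490.8 = 924.14 MPa
τ_max = K·τ₀ = 1.1333 × 924.14 = 1047.3 MPa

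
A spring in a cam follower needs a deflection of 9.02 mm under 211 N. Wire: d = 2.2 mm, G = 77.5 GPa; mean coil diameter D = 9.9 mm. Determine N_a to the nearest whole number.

10

Required rate k = F/δ = 211/9.02 = 23.392 N/mm
N_a = Gd⁴/(8D³k) = (77.5×10³ × 2.2⁴)/(8 × 9.9³ × 23.392)
    = 1.81548e+06 / 181581 = 9.998 → 10 coils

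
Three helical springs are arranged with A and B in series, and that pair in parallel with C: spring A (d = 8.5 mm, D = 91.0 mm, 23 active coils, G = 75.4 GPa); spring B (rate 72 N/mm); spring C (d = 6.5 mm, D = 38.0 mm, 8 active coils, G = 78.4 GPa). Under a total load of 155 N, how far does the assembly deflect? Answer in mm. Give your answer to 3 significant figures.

3.64 mm

k_A = Gd⁴/(8D³N_a) = (75.4×10³)(8.5⁴)/(8·91.0³·23) = 2.8386 N/mm
k_C = Gd⁴/(8D³N_a) = (78.4×10³)(6.5⁴)/(8·38.0³·8) = 39.851 N/mm
Springs A,B series: k_AB = 1/(1/2.8386+1/72) = 2.7309 N/mm; parallel with C: k_eq = 2.7309+39.851 = 42.582 N/mm
δ = F/k_eq = 155/42.582 = 3.64 mm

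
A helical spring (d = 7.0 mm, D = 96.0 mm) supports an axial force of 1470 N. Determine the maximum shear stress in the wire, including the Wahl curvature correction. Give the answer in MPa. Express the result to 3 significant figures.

Spring index C = D/d = 96.0/7.0 = 13.7143
K_W = (4C−1)/(4C−4) + 0.615/C = 53.857/50.857 + 0.0448 = 1.1038
τ₀ = 8FD/(πd³) = 8·1470·96.0/(π·7.0³) = 1.12896e+06/1077.6 = 1047.7 MPa
τ_max = K·τ₀ = 1.1038 × 1047.7 = 1156.5 MPa

1160 MPa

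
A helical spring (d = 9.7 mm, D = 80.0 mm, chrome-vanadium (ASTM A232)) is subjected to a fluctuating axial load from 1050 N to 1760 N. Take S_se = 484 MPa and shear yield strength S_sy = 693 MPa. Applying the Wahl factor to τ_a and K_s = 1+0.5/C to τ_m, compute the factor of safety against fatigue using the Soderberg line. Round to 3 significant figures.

C = D/d = 80.0/9.7 = 8.2474; K_W = (4C−1)/(4C−4)+0.615/C = 1.1781; K_s = 1+0.5/C = 1.0606
F_a = (F_max−F_min)/2 = 355 N; F_m = (F_max+F_min)/2 = 1405 N
τ_a = K_W·8F_aD/(πd³) = 1.1781 × 79.24 = 93.349 MPa
τ_m = K_s·8F_mD/(πd³) = 1.0606 × 313.61 = 332.62 MPa
Soderberg: 1/n_f = τ_a/S_se + τ_m/S_sy = 93.349/484 + 332.62/693 = 0.19287 + 0.47998 = 0.67285
n_f = 1/0.67285 = 1.486

1.49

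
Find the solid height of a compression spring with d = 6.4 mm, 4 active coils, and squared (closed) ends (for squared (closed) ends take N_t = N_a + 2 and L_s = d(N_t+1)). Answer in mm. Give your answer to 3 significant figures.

44.8 mm

squared (closed) ends: N_t = N_a + 2 = 4 + 2 = 6
L_s = d·(N_t+1) = 6.4 × 7 = 44.8 mm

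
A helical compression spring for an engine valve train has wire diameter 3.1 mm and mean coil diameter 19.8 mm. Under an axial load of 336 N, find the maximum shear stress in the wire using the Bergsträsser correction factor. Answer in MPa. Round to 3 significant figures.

Spring index C = D/d = 19.8/3.1 = 6.3871
K_B = (4C+2)/(4C−3) = 27.548/22.548 = 1.2217
τ₀ = 8FD/(πd³) = 8·336·19.8/(π·3.1³) = 53222.4/93.591 = 568.67 MPa
τ_max = K·τ₀ = 1.2217 × 568.67 = 694.77 MPa

695 MPa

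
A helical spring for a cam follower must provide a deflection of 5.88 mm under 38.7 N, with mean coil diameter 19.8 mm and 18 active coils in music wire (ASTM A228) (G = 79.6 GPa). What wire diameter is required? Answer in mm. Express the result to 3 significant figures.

Required rate k = F/δ = 38.7/5.88 = 6.5816 N/mm
d = (8D³N_a·k / G)^(1/4) = (8·19.8³·18·6.5816 / (79.6×10³))^0.25
  = (92.423)^0.25 = 3.1006 mm

3.10 mm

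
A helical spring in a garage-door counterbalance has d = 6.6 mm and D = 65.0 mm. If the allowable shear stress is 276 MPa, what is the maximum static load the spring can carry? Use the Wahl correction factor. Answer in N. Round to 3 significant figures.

418 N

C = D/d = 65.0/6.6 = 9.8485
K_W = (4C−1)/(4C−4) + 0.615/C = 38.394/35.394 + 0.0624 = 1.1472
τ_max = K·8FD/(πd³) → F_max = τ_allow·πd³/(8DK)
F_max = 276·π·6.6³/(8·65.0·1.1472) = 2.4928e+05/596.55 = 417.87 N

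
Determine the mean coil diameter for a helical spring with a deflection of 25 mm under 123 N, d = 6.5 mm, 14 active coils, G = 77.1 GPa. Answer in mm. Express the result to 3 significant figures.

63.0 mm

Required rate k = F/δ = 123/25 = 4.92 N/mm
D = (Gd⁴/(8N_a·k))^(1/3) = (77.1×10³·6.5⁴/(8·14·4.92))^(1/3)
  = (249761)^(1/3) = 62.9760 mm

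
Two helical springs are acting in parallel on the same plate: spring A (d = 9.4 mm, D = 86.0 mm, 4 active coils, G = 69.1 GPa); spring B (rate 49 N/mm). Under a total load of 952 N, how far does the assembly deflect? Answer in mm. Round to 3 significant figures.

12.6 mm

k_A = Gd⁴/(8D³N_a) = (69.1×10³)(9.4⁴)/(8·86.0³·4) = 26.506 N/mm
Parallel: k_eq = 26.506 + 49 = 75.506 N/mm
δ = F/k_eq = 952/75.506 = 12.608 mm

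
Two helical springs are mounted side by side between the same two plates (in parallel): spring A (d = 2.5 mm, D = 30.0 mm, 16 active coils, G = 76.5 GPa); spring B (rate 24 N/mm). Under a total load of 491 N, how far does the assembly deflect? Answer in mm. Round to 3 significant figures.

k_A = Gd⁴/(8D³N_a) = (76.5×10³)(2.5⁴)/(8·30.0³·16) = 0.86466 N/mm
Parallel: k_eq = 0.86466 + 24 = 24.865 N/mm
δ = F/k_eq = 491/24.865 = 19.747 mm

19.7 mm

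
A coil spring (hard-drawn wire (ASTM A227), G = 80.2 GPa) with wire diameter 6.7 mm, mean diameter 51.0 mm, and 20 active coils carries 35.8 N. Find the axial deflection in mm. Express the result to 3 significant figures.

4.70 mm

k = Gd⁴/(8D³N_a) = (80.2×10³)(6.7⁴)/(8·51.0³·20) = 7.6145 N/mm
δ = F/k = 35.8 / 7.6145 = 4.7015 mm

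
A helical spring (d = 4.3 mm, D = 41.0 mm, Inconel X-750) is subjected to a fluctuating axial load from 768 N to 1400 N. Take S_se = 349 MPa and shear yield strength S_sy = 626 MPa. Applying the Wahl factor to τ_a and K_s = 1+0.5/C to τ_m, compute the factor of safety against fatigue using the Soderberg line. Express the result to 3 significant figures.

C = D/d = 41.0/4.3 = 9.5349; K_W = (4C−1)/(4C−4)+0.615/C = 1.1524; K_s = 1+0.5/C = 1.0524
F_a = (F_max−F_min)/2 = 316 N; F_m = (F_max+F_min)/2 = 1084 N
τ_a = K_W·8F_aD/(πd³) = 1.1524 × 414.96 = 478.19 MPa
τ_m = K_s·8F_mD/(πd³) = 1.0524 × 1423.5 = 1498.1 MPa
Soderberg: 1/n_f = τ_a/S_se + τ_m/S_sy = 478.19/349 + 1498.1/626 = 1.37017 + 2.39315 = 3.7633
n_f = 1/3.7633 = 0.2657

0.266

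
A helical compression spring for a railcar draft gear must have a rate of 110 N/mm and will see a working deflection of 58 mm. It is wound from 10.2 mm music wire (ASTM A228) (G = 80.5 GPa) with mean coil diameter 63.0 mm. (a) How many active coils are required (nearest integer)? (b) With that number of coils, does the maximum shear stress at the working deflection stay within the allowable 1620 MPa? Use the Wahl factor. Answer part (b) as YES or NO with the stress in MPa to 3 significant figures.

(a) 4 coils; (b) YES, τ_max = 1190 MPa

N_a = Gd⁴/(8D³k) = (80.5×10³)(10.2⁴)/(8·63.0³·110) = 3.96 → N_a = 4
Actual rate k = Gd⁴/(8D³·4) = 108.9 N/mm
Working load F = kδ = 108.9·58 = 6316.2 N
C = 63.0/10.2 = 6.1765; K_W = (4C−1)/(4C−4)+0.615/C = 1.2445
τ_max = K_W·8FD/(πd³) = 1.2445·954.85 = 1188.3 MPa
τ_max ≤ 1620 MPa → acceptable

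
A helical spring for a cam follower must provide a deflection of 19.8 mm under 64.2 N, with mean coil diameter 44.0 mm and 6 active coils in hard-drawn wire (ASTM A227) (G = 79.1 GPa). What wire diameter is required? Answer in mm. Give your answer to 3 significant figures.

3.60 mm

Required rate k = F/δ = 64.2/19.8 = 3.2424 N/mm
d = (8D³N_a·k / G)^(1/4) = (8·44.0³·6·3.2424 / (79.1×10³))^0.25
  = (167.61)^0.25 = 3.5981 mm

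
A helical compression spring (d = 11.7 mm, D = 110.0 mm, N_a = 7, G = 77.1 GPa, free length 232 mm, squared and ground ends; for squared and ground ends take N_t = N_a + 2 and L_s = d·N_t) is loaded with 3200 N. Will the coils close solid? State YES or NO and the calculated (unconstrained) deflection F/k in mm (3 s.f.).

k = Gd⁴/(8D³N_a) = (77.1×10³)(11.7⁴)/(8·110.0³·7) = 19.383 N/mm
N_t = 9; L_s = 11.7·9 = 105.3 mm; δ_solid = L₀ − L_s = 232 − 105.3 = 126.7 mm
δ = F/k = 3200/19.383 = 165.09 mm
δ ≥ δ_solid → spring goes solid

YES, δ = 165 mm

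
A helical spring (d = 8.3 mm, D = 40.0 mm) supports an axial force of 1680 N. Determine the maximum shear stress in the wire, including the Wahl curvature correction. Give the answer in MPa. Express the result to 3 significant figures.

396 MPa

Spring index C = D/d = 40.0/8.3 = 4.8193
K_W = (4C−1)/(4C−4) + 0.615/C = 18.277/15.277 + 0.1276 = 1.3240
τ₀ = 8FD/(πd³) = 8·1680·40.0/(π·8.3³) = 537600/1796.3 = 299.28 MPa
τ_max = K·τ₀ = 1.3240 × 299.28 = 396.24 MPa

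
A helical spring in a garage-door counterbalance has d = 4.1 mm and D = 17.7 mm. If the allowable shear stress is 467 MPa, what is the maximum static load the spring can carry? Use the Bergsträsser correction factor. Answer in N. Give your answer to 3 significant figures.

C = D/d = 17.7/4.1 = 4.3171
K_B = (4C+2)/(4C−3) = 19.268/14.268 = 1.3504
τ_max = K·8FD/(πd³) → F_max = τ_allow·πd³/(8DK)
F_max = 467·π·4.1³/(8·17.7·1.3504) = 1.0112e+05/191.22 = 528.79 N

529 N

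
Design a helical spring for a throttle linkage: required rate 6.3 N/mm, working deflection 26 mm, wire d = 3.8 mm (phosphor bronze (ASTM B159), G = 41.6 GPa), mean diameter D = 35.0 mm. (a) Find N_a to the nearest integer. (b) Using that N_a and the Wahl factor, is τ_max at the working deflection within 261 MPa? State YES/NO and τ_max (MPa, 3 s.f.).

N_a = Gd⁴/(8D³k) = (41.6×10³)(3.8⁴)/(8·35.0³·6.3) = 4.014 → N_a = 4
Actual rate k = Gd⁴/(8D³·4) = 6.3223 N/mm
Working load F = kδ = 6.3223·26 = 164.38 N
C = 35.0/3.8 = 9.2105; K_W = (4C−1)/(4C−4)+0.615/C = 1.1581
τ_max = K_W·8FD/(πd³) = 1.1581·267 = 309.21 MPa
τ_max > 261 MPa → exceeds allowable

(a) 4 coils; (b) NO, τ_max = 309 MPa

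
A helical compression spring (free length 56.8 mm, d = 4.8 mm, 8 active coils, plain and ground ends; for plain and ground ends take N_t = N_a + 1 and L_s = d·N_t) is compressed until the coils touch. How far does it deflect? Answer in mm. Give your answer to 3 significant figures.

13.6 mm

N_t = 9; L_s = 4.8·9 = 43.2 mm
δ_solid = L₀ − L_s = 56.8 − 43.2 = 13.6 mm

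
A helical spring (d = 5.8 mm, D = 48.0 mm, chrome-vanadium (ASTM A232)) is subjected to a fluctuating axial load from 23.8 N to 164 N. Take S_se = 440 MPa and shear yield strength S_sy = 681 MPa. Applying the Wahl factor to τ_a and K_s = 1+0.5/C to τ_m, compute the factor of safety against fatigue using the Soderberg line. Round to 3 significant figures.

4.78

C = D/d = 48.0/5.8 = 8.2759; K_W = (4C−1)/(4C−4)+0.615/C = 1.1774; K_s = 1+0.5/C = 1.0604
F_a = (F_max−F_min)/2 = 70.1 N; F_m = (F_max+F_min)/2 = 93.9 N
τ_a = K_W·8F_aD/(πd³) = 1.1774 × 43.915 = 51.706 MPa
τ_m = K_s·8F_mD/(πd³) = 1.0604 × 58.825 = 62.379 MPa
Soderberg: 1/n_f = τ_a/S_se + τ_m/S_sy = 51.706/440 + 62.379/681 = 0.11751 + 0.09160 = 0.20911
n_f = 1/0.20911 = 4.782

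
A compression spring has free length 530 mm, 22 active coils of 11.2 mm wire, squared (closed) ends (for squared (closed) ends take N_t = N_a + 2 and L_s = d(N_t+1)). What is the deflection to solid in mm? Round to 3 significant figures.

250 mm

N_t = 24; L_s = 11.2·25 = 280 mm
δ_solid = L₀ − L_s = 530 − 280 = 250 mm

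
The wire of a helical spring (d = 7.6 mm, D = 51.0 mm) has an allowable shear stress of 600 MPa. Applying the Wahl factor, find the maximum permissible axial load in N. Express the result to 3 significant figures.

1660 N

C = D/d = 51.0/7.6 = 6.7105
K_W = (4C−1)/(4C−4) + 0.615/C = 25.842/22.842 + 0.0916 = 1.2230
τ_max = K·8FD/(πd³) → F_max = τ_allow·πd³/(8DK)
F_max = 600·π·7.6³/(8·51.0·1.2230) = 8.2745e+05/498.98 = 1658.3 N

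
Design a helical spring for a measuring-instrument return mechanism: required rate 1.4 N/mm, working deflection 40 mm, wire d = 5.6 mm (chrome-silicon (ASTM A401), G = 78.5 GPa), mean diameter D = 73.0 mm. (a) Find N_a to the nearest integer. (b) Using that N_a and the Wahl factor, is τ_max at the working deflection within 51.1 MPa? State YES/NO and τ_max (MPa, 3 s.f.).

N_a = Gd⁴/(8D³k) = (78.5×10³)(5.6⁴)/(8·73.0³·1.4) = 17.72 → N_a = 18
Actual rate k = Gd⁴/(8D³·18) = 1.3781 N/mm
Working load F = kδ = 1.3781·40 = 55.125 N
C = 73.0/5.6 = 13.0357; K_W = (4C−1)/(4C−4)+0.615/C = 1.1095
τ_max = K_W·8FD/(πd³) = 1.1095·58.351 = 64.74 MPa
τ_max > 51.1 MPa → exceeds allowable

(a) 18 coils; (b) NO, τ_max = 64.7 MPa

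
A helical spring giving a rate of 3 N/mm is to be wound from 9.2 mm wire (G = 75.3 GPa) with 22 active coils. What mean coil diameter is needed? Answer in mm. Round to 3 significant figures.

101 mm

D = (Gd⁴/(8N_a·k))^(1/3) = (75.3×10³·9.2⁴/(8·22·3))^(1/3)
  = (1.02167e+06)^(1/3) = 100.7173 mm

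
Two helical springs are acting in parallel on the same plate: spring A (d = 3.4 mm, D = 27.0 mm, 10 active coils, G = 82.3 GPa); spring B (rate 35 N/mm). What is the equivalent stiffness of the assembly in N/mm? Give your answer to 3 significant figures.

42.0 N/mm

k_A = Gd⁴/(8D³N_a) = (82.3×10³)(3.4⁴)/(8·27.0³·10) = 6.9845 N/mm
Parallel: k_eq = 6.9845 + 35 = 41.984 N/mm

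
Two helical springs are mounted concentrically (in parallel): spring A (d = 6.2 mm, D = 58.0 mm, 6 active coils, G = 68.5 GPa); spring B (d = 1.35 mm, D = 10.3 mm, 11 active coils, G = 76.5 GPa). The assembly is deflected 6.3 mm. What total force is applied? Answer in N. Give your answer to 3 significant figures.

k_A = Gd⁴/(8D³N_a) = (68.5×10³)(6.2⁴)/(8·58.0³·6) = 10.808 N/mm
k_B = Gd⁴/(8D³N_a) = (76.5×10³)(1.35⁴)/(8·10.3³·11) = 2.6424 N/mm
Parallel: k_eq = 10.808 + 2.6424 = 13.45 N/mm
F = k_eq·δ = 13.45·6.3 = 84.736 N

84.7 N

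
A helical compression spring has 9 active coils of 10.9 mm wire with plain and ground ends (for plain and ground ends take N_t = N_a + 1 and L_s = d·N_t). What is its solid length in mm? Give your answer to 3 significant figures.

plain and ground ends: N_t = N_a + 1 = 9 + 1 = 10
L_s = d·N_t = 10.9 × 10 = 109 mm

109 mm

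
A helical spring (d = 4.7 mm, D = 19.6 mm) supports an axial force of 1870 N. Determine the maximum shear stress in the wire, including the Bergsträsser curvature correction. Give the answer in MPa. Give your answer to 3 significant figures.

1230 MPa

Spring index C = D/d = 19.6/4.7 = 4.1702
K_B = (4C+2)/(4C−3) = 18.681/13.681 = 1.3655
τ₀ = 8FD/(πd³) = 8·1870·19.6/(π·4.7³) = 293216/326.17 = 898.97 MPa
τ_max = K·τ₀ = 1.3655 × 898.97 = 1227.5 MPa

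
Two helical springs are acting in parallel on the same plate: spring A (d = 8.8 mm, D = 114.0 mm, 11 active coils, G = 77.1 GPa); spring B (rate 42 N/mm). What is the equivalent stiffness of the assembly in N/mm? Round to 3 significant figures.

k_A = Gd⁴/(8D³N_a) = (77.1×10³)(8.8⁴)/(8·114.0³·11) = 3.5464 N/mm
Parallel: k_eq = 3.5464 + 42 = 45.546 N/mm

45.5 N/mm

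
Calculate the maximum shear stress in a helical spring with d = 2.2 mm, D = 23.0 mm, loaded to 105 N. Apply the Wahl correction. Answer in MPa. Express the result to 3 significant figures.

657 MPa

Spring index C = D/d = 23.0/2.2 = 10.4545
K_W = (4C−1)/(4C−4) + 0.615/C = 40.818/37.818 + 0.0588 = 1.1382
τ₀ = 8FD/(πd³) = 8·105·23.0/(π·2.2³) = 19320/33.452 = 577.55 MPa
τ_max = K·τ₀ = 1.1382 × 577.55 = 657.34 MPa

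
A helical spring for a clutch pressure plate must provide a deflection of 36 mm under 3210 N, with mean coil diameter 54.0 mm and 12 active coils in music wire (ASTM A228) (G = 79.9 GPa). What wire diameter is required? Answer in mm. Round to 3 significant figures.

Required rate k = F/δ = 3210/36 = 89.167 N/mm
d = (8D³N_a·k / G)^(1/4) = (8·54.0³·12·89.167 / (79.9×10³))^0.25
  = (16870)^0.25 = 11.3966 mm

11.4 mm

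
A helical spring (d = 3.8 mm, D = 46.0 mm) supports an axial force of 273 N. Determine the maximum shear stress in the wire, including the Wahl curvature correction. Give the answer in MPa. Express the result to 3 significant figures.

Spring index C = D/d = 46.0/3.8 = 12.1053
K_W = (4C−1)/(4C−4) + 0.615/C = 47.421/44.421 + 0.0508 = 1.1183
τ₀ = 8FD/(πd³) = 8·273·46.0/(π·3.8³) = 100464/172.39 = 582.79 MPa
τ_max = K·τ₀ = 1.1183 × 582.79 = 651.75 MPa

652 MPa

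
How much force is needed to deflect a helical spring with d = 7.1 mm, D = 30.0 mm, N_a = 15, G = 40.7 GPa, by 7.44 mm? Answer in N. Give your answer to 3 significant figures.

237 N

k = Gd⁴/(8D³N_a) = (40.7×10³)(7.1⁴)/(8·30.0³·15) = 31.921 N/mm
F = k·δ = 31.921 × 7.44 = 237.5 N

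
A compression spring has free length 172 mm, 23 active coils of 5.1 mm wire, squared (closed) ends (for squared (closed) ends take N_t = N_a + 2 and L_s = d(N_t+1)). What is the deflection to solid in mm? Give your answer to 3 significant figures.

N_t = 25; L_s = 5.1·26 = 132.6 mm
δ_solid = L₀ − L_s = 172 − 132.6 = 39.4 mm

39.4 mm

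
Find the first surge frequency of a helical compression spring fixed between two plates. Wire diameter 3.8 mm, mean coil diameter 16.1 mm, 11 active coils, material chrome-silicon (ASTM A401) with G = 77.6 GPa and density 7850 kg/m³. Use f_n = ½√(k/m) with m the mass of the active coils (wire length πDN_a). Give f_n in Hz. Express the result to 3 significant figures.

k = Gd⁴/(8D³N_a) = (77.6×10³)(3.8⁴)/(8·16.1³·11) = 44.059 N/mm = 44059 N/m
Wire length L = πDN_a = π·16.1·11 = 556.38 mm
m = ρ·(πd²/4)·L = 7850 × 11.341×10⁻⁶ m² × 0.55638 m = 0.049533 kg
f_n = ½√(k/m) = 0.5·√(44059/0.049533) = 0.5·√(8.8949e+05) = 471.56 Hz

472 Hz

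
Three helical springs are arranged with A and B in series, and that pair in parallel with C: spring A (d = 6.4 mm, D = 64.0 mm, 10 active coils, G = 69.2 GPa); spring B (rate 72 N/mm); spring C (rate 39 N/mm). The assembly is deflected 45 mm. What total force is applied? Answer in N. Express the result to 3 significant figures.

k_A = Gd⁴/(8D³N_a) = (69.2×10³)(6.4⁴)/(8·64.0³·10) = 5.536 N/mm
Springs A,B series: k_AB = 1/(1/5.536+1/72) = 5.1407 N/mm; parallel with C: k_eq = 5.1407+39 = 44.141 N/mm
F = k_eq·δ = 44.141·45 = 1986.3 N

1990 N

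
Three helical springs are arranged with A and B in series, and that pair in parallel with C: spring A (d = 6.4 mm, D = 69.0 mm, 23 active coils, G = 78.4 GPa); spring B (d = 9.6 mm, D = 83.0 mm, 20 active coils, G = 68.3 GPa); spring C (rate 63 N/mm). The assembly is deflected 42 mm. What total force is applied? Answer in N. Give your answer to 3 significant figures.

2710 N

k_A = Gd⁴/(8D³N_a) = (78.4×10³)(6.4⁴)/(8·69.0³·23) = 2.1761 N/mm
k_B = Gd⁴/(8D³N_a) = (68.3×10³)(9.6⁴)/(8·83.0³·20) = 6.3409 N/mm
Springs A,B series: k_AB = 1/(1/2.1761+1/6.3409) = 1.6201 N/mm; parallel with C: k_eq = 1.6201+63 = 64.62 N/mm
F = k_eq·δ = 64.62·42 = 2714 N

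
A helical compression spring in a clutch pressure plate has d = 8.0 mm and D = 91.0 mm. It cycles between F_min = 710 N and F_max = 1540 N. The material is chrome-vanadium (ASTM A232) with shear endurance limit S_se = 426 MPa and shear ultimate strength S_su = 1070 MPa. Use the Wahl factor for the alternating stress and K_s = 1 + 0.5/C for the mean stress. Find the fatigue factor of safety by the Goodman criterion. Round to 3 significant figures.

C = D/d = 91.0/8.0 = 11.3750; K_W = (4C−1)/(4C−4)+0.615/C = 1.1264; K_s = 1+0.5/C = 1.0440
F_a = (F_max−F_min)/2 = 415 N; F_m = (F_max+F_min)/2 = 1125 N
τ_a = K_W·8F_aD/(πd³) = 1.1264 × 187.83 = 211.56 MPa
τ_m = K_s·8F_mD/(πd³) = 1.0440 × 509.17 = 531.55 MPa
Goodman: 1/n_f = τ_a/S_se + τ_m/S_su = 211.56/426 + 531.55/1070 = 0.49662 + 0.49678 = 0.9934
n_f = 1/0.9934 = 1.007

1.01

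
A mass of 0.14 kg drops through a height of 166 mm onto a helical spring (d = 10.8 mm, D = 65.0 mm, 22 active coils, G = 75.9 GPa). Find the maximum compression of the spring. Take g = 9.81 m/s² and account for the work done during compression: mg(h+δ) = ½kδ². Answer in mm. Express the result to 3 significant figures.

4.68 mm

k = Gd⁴/(8D³N_a) = (75.9×10³)(10.8⁴)/(8·65.0³·22) = 21.364 N/mm
W = mg = 0.14 × 9.81 = 1.3734 N
½kδ² − Wδ − Wh = 0 → δ = (W + √(W² + 2kWh))/k
δ = (1.3734 + √(1.8862 + 9741.35))/21.364 = (1.3734 + 98.708)/21.364 = 4.6846 mm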